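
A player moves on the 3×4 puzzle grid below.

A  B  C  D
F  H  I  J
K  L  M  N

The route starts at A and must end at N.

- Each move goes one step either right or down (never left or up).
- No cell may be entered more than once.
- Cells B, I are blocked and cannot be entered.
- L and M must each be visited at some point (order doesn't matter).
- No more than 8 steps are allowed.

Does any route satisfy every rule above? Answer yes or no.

yes

One route that works: A → F → K → L → M → N.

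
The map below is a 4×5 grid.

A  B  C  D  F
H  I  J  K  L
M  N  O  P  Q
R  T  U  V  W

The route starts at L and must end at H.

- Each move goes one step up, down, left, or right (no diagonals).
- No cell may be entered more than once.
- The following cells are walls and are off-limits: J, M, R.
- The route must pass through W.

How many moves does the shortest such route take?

Any route passes through W somewhere between L and H. Summing Manhattan distances along the two legs (L → W → H) gives a lower bound of 2 + 6 = 8 moves.
A route of 8 moves achieves this: L → Q → W → V → P → O → N → I → H.
Since 8 matches the lower bound, it is optimal.

8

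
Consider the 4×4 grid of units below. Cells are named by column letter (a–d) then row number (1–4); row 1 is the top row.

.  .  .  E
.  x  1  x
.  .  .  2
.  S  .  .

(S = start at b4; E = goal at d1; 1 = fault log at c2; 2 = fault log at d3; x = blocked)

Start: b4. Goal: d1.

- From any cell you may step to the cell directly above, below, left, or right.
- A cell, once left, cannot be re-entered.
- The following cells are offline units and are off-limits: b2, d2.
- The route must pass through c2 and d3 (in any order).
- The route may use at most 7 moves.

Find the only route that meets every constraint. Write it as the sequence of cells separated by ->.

b4 -> c4 -> d4 -> d3 -> c3 -> c2 -> c1 -> d1

Any route must reach c2 and d3 and still end at d1 within 7 moves, so the order of the required stops is forced.
Route from b4: right 2 to d4, up 1 to d3, left 1 to c3, up 2 to c1, right 1 to d1 — 7 moves in all.
Check: all required cells visited; 7 ≤ 7 moves.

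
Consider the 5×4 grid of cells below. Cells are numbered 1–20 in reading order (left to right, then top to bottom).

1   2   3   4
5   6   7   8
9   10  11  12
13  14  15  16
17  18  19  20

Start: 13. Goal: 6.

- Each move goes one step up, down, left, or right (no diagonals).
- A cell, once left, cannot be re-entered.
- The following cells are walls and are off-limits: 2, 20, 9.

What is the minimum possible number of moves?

3

The Manhattan distance from 13 to 6 is |4−2| + |1−2| = 3, so at least 3 moves are needed.
A route of 3 moves achieves this: 13 → 14 → 10 → 6.
Since 3 matches the lower bound, it is optimal.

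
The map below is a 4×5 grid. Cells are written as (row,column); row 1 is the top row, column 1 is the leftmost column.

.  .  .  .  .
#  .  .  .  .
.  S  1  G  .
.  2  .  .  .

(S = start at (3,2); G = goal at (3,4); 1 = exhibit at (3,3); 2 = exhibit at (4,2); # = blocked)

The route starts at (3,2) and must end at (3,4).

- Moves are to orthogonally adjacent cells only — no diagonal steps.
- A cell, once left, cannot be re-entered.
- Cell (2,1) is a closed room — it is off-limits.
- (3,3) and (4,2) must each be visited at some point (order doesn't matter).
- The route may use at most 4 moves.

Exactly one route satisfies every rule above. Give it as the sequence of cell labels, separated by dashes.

(3,2) - (4,2) - (4,3) - (3,3) - (3,4)

The budget equals the shortest possible length, so every move has to be on a shortest route through the required cells.
Route from (3,2): down to (4,2), right to (4,3), up to (3,3), right to (3,4) — 4 moves in all.
Check: all required cells visited; 4 ≤ 4 moves.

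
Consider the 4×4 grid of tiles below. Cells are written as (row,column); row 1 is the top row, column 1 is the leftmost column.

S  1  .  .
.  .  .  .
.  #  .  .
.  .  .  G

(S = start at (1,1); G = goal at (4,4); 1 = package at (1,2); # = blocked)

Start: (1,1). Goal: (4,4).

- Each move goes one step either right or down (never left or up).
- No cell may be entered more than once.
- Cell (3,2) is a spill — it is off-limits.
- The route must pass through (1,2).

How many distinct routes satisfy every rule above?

A right/down-only route from (1,1) to (4,4) makes exactly 3 down-moves and 3 right-moves in some order.
With no other constraints that would be C(6,3) = 20 routes.
Split at (1,2) and multiply the segment counts (each segment already excludes blocked cells): (1,1)→(1,2): 1; (1,2)→(4,4): 7; product = 7.
That gives 7 routes.

7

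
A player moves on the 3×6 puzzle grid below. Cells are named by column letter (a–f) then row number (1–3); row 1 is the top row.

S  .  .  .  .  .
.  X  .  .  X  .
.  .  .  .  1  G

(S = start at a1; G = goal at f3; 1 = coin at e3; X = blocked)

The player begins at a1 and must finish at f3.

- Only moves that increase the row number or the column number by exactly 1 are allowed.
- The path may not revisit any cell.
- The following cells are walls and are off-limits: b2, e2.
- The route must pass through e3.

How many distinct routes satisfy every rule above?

A right/down-only route from a1 to f3 makes exactly 2 down-moves and 5 right-moves in some order.
With no other constraints that would be C(7,2) = 21 routes.
Split at e3 and multiply the segment counts (each segment already excludes blocked cells): a1→e3: 4; e3→f3: 1; product = 4.
That gives 4 routes.

4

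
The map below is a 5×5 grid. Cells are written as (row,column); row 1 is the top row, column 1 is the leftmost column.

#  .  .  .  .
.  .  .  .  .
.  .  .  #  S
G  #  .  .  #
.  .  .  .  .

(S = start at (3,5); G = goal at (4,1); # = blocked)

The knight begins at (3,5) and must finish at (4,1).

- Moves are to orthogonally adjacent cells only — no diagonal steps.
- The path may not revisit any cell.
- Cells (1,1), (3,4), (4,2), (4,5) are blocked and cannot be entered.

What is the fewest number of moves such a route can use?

7

The Manhattan distance from (3,5) to (4,1) is |3−4| + |5−1| = 5, so at least 5 moves are needed.
That bound ignores the blocked cells. Measuring each leg by the fewest moves that actually steer around them ((3,5)→(4,1): 7) raises the lower bound to 7.
A route of 7 moves exists: (3,5) → (2,5) → (2,4) → (2,3) → (3,3) → (3,2) → (3,1) → (4,1).
Since 7 matches that lower bound, it is optimal.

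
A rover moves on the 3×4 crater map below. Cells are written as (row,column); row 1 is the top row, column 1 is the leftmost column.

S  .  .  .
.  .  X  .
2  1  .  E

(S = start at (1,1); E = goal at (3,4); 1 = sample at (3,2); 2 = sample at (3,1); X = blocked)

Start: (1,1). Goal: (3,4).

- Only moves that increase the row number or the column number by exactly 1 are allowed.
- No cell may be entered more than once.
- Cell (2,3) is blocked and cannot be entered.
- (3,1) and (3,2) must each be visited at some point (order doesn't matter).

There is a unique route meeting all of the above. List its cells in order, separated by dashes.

(1,1) - (2,1) - (3,1) - (3,2) - (3,3) - (3,4)

Moves only go right or down, so the column and row indices never decrease.
Route from (1,1): 2× down (reaching (3,1)), 3× right (reaching (3,4)) — 5 moves in all.
Check: all required cells visited.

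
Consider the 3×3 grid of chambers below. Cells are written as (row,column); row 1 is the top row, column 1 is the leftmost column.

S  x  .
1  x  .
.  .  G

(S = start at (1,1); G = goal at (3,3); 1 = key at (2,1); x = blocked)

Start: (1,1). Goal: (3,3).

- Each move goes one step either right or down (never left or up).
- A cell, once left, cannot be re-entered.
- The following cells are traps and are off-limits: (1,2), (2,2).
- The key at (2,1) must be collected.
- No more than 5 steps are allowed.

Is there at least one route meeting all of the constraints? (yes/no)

One route that works: (1,1) → (2,1) → (3,1) → (3,2) → (3,3).

yes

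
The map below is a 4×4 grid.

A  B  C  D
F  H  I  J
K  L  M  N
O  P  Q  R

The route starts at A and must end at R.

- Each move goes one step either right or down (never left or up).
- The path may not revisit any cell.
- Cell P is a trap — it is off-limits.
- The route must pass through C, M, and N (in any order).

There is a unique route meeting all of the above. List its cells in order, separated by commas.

A, B, C, I, M, N, R

Moves only go right or down, so the column and row indices never decrease.
Route from A: 2× right (reaching C), 2× down (reaching M), right to N, down to R — 6 moves in all.
Check: all required cells visited.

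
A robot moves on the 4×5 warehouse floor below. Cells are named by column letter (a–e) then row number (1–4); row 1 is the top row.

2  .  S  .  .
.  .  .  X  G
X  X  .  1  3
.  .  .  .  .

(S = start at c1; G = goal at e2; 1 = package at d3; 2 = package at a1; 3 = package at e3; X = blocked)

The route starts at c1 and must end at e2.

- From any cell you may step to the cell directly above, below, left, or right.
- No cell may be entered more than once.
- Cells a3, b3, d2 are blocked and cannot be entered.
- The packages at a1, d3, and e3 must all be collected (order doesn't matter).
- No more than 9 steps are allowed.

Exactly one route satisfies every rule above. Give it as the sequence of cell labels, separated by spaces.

The 9-move cap with required stops at a1, d3, e3 leaves no slack for detours.
Route from c1: left 2 to a1, down 1 to a2, right 2 to c2, down 1 to c3, right 2 to e3, up 1 to e2 — 9 moves in all.
Check: all required cells visited; 9 ≤ 9 moves.

c1 b1 a1 a2 b2 c2 c3 d3 e3 e2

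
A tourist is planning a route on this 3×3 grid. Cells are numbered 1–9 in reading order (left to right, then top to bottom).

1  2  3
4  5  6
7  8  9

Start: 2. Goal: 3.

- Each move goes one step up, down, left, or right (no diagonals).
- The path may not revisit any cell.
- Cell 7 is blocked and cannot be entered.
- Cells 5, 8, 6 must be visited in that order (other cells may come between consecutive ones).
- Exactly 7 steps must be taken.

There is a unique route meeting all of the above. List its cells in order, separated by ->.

2 -> 1 -> 4 -> 5 -> 8 -> 9 -> 6 -> 3

The waypoints must appear in the order 5, 8, 6, with no cell reused.
Route from 2: left to 1, down to 4, right to 5, down to 8, right to 9, 2× up (reaching 3) — 7 moves in all.
Check: order respected (5 at step 3, 8 at step 4, 6 at step 6); 7 moves as required.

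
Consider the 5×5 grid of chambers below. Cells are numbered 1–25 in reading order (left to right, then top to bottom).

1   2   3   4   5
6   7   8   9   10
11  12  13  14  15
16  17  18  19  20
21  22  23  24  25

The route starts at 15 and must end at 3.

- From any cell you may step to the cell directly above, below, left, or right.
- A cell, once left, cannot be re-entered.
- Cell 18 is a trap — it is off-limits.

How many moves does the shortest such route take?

4

The Manhattan distance from 15 to 3 is |3−1| + |5−3| = 4, so at least 4 moves are needed.
A route of 4 moves achieves this: 15 → 10 → 5 → 4 → 3.
Since 4 matches the lower bound, it is optimal.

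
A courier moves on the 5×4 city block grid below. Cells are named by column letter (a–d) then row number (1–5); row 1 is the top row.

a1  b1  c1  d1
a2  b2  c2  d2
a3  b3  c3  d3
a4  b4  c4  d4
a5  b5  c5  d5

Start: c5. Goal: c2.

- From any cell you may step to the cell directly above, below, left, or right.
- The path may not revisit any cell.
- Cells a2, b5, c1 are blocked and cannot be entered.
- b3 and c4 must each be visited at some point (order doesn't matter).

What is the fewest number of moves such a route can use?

Any route passes through b3 and c4 in some order between c5 and c2. Summing Manhattan distances along each leg and taking the cheapest ordering (c5 → c4 → b3 → c2) gives a lower bound of 1 + 2 + 2 = 5 moves.
A route of 5 moves achieves this: c5 → c4 → c3 → b3 → b2 → c2.
Since 5 matches the lower bound, it is optimal.

5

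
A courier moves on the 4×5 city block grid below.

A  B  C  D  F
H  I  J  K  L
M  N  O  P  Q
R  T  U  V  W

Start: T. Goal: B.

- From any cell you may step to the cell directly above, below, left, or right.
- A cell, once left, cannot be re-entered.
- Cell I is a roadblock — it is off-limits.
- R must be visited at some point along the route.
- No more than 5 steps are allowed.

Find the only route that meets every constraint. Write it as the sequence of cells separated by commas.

T, R, M, H, A, B

The 5-move cap with required stops at R leaves no slack for detours.
Route from T: left to R, 3× up (reaching A), right to B — 5 moves in all.
Check: all required cells visited; 5 ≤ 5 moves.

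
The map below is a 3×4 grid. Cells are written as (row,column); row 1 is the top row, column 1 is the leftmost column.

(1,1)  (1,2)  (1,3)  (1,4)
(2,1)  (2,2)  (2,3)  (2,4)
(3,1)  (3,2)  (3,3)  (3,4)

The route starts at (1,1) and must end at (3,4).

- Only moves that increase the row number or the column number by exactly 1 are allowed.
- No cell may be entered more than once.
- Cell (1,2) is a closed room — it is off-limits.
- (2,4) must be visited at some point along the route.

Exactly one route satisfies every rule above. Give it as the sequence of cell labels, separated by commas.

(1,1), (2,1), (2,2), (2,3), (2,4), (3,4)

Moves only go right or down, so the column and row indices never decrease.
Route from (1,1): down 1 to (2,1), right 3 to (2,4), down 1 to (3,4) — 5 moves in all.
Check: all required cells visited.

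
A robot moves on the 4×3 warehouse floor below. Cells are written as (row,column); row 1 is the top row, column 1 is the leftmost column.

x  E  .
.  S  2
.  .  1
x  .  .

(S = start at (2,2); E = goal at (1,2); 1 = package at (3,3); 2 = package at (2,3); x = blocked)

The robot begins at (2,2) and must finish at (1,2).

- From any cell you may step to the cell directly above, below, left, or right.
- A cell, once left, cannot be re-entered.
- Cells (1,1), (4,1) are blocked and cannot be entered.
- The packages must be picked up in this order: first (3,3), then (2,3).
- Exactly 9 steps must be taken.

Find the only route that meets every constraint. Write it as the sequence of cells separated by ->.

(2,2) -> (2,1) -> (3,1) -> (3,2) -> (4,2) -> (4,3) -> (3,3) -> (2,3) -> (1,3) -> (1,2)

The waypoints must appear in the order (3,3), (2,3), with no cell reused.
Route from (2,2): left 1 to (2,1), down 1 to (3,1), right 1 to (3,2), down 1 to (4,2), right 1 to (4,3), up 3 to (1,3), left 1 to (1,2) — 9 moves in all.
Check: order respected (1 at step 6, 2 at step 7); 9 moves as required.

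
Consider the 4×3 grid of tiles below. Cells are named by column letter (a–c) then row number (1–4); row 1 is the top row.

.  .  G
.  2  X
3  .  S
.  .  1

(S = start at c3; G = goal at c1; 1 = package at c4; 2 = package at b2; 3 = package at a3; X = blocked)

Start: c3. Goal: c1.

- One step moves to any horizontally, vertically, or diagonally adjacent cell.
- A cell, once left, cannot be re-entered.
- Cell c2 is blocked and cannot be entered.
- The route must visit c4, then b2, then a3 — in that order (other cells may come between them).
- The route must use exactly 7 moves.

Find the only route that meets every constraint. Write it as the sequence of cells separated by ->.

The waypoints must appear in the order c4, b2, a3, with no cell reused.
Route from c3: down to c4, up-left to b3, up to b2, down-left to a3, up to a2, up-right to b1, right to c1 — 7 moves in all.
Check: order respected (1 at step 1, 2 at step 3, 3 at step 4); 7 moves as required.

c3 -> c4 -> b3 -> b2 -> a3 -> a2 -> b1 -> c1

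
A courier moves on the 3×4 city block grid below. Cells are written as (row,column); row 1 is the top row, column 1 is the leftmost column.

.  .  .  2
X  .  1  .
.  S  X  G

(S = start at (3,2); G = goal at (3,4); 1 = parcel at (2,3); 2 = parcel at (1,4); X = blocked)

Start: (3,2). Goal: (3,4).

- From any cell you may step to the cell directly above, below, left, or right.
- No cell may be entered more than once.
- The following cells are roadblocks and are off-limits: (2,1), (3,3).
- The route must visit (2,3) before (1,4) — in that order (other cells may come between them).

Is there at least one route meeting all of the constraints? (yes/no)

yes

One route that works: (3,2) → (2,2) → (2,3) → (1,3) → (1,4) → (2,4) → (3,4).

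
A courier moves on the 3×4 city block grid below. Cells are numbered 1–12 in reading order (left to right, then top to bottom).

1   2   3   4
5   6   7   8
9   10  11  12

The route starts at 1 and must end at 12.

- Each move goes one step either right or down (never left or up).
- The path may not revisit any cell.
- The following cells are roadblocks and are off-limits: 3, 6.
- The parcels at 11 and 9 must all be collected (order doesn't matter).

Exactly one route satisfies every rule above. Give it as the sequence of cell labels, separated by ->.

Moves only go right or down, so the column and row indices never decrease.
Route from 1: 2× down (reaching 9), 3× right (reaching 12) — 5 moves in all.
Check: all required cells visited.

1 -> 5 -> 9 -> 10 -> 11 -> 12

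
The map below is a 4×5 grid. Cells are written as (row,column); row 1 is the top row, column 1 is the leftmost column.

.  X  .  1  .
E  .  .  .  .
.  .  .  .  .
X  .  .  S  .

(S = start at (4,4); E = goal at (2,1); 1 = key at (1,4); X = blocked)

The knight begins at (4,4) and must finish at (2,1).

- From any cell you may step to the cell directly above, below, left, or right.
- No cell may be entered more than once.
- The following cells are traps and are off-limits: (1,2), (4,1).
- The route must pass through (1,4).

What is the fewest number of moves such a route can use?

7

Any route passes through (1,4) somewhere between (4,4) and (2,1). Summing Manhattan distances along the two legs ((4,4) → (1,4) → (2,1)) gives a lower bound of 3 + 4 = 7 moves.
A route of 7 moves achieves this: (4,4) → (3,4) → (2,4) → (1,4) → (1,3) → (2,3) → (2,2) → (2,1).
Since 7 matches the lower bound, it is optimal.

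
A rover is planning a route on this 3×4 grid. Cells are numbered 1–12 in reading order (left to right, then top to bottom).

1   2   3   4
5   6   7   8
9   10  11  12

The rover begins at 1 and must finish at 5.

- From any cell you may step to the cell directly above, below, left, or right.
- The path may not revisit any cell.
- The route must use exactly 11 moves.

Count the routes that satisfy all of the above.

Need simple routes of exactly 11 moves from 1 to 5 (Manhattan distance 1, so 5 moves are spent on a detour and 5 undoing it).
Enumerating: 1 2 6 7 3 4 8 12 11 10 9 5 | 1 2 3 4 8 12 11 7 6 10 9 5.
That gives 2 routes.

2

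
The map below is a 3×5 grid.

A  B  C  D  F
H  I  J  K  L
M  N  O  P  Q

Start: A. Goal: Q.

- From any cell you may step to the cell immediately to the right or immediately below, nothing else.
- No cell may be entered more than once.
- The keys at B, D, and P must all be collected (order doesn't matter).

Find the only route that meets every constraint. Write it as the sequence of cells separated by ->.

Moves only go right or down, so the column and row indices never decrease.
Route from A: right 3 to D, down 2 to P, right 1 to Q — 6 moves in all.
Check: all required cells visited.

A -> B -> C -> D -> K -> P -> Q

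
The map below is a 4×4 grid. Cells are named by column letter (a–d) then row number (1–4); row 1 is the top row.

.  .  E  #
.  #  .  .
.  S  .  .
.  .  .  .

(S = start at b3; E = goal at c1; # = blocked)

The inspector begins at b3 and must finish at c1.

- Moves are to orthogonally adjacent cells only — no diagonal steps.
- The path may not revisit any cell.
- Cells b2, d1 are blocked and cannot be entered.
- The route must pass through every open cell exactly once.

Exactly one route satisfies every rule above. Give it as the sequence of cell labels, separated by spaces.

Need to visit all 14 open cells exactly once, starting at b3 and ending at c1.
Cell a2 has only two open neighbours (a1 and a3), so the path must pass straight through it: one of those is the cell it's entered from and the other is where it exits.
Route from b3: right 1 to c3, up 1 to c2, right 1 to d2, down 2 to d4, left 3 to a4, up 3 to a1, right 2 to c1 — 13 moves in all.
Check: all 14 open cells covered.

b3 c3 c2 d2 d3 d4 c4 b4 a4 a3 a2 a1 b1 c1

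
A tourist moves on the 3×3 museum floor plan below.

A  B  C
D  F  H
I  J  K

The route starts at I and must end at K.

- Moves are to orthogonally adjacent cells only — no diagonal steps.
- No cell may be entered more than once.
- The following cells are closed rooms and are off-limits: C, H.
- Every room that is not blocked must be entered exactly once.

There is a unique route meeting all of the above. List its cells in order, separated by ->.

Need to visit all 7 open cells exactly once, starting at I and ending at K.
Cell A has only two open neighbours (D and B), so the path must pass straight through it: one of those is the cell it's entered from and the other is where it exits.
Route from I: 2× up (reaching A), right to B, 2× down (reaching J), right to K — 6 moves in all.
Check: all 7 open cells covered.

I -> D -> A -> B -> F -> J -> K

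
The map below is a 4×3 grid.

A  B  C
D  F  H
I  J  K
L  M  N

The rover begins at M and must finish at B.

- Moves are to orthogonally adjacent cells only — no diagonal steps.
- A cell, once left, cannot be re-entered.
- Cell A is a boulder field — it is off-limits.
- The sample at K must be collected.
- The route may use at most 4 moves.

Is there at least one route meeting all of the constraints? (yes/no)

Even ignoring the no-revisit rule, getting from M to B via K needs at least 2 + 3 = 5 moves (Manhattan distance per leg), which exceeds the 4-move limit.

no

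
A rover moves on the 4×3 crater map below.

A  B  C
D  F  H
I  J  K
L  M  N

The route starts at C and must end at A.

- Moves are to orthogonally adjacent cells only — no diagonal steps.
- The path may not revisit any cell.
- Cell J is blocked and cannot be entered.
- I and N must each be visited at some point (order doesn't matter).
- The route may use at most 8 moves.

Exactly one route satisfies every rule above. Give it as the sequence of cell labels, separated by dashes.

Any route must reach I and N and still end at A within 8 moves, so the order of the required stops is forced.
Route from C: down 3 to N, left 2 to L, up 3 to A — 8 moves in all.
Check: all required cells visited; 8 ≤ 8 moves.

C - H - K - N - M - L - I - D - A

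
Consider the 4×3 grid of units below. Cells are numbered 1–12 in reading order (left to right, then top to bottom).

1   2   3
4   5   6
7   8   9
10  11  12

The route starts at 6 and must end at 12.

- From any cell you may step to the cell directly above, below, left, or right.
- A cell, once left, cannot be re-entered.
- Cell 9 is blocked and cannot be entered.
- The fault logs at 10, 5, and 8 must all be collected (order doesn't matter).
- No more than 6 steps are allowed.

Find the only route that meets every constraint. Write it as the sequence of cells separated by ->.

6 -> 5 -> 8 -> 7 -> 10 -> 11 -> 12

Any route must reach 10, 5, and 8 and still end at 12 within 6 moves, so the order of the required stops is forced.
Route from 6: left to 5, down to 8, left to 7, down to 10, 2× right (reaching 12) — 6 moves in all.
Check: all required cells visited; 6 ≤ 6 moves.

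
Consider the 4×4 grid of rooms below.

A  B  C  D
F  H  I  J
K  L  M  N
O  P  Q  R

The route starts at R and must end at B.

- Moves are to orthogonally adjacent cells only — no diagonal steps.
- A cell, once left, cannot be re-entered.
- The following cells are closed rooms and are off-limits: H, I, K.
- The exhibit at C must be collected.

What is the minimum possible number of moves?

5

Any route passes through C somewhere between R and B. Summing Manhattan distances along the two legs (R → C → B) gives a lower bound of 4 + 1 = 5 moves.
A route of 5 moves achieves this: R → N → J → D → C → B.
Since 5 matches the lower bound, it is optimal.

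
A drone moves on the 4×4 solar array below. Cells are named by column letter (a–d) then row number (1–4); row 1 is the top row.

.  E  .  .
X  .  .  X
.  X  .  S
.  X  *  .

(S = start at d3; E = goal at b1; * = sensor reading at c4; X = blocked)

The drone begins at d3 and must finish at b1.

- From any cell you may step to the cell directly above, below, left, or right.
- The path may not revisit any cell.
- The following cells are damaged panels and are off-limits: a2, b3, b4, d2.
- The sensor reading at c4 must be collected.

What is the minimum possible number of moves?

6

Any route passes through c4 somewhere between d3 and b1. Summing Manhattan distances along the two legs (d3 → c4 → b1) gives a lower bound of 2 + 4 = 6 moves.
A route of 6 moves achieves this: d3 → d4 → c4 → c3 → c2 → c1 → b1.
Since 6 matches the lower bound, it is optimal.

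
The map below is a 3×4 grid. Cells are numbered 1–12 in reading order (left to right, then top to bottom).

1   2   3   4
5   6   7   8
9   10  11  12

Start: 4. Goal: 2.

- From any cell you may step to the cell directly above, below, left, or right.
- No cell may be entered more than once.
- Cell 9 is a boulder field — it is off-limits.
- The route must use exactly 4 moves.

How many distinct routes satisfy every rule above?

Need simple routes of exactly 4 moves from 4 to 2 (Manhattan distance 2, so 1 moves are spent on a detour and 1 undoing it).
Enumerating: 4 8 7 3 2 | 4 8 7 6 2 | 4 3 7 6 2.
That gives 3 routes.

3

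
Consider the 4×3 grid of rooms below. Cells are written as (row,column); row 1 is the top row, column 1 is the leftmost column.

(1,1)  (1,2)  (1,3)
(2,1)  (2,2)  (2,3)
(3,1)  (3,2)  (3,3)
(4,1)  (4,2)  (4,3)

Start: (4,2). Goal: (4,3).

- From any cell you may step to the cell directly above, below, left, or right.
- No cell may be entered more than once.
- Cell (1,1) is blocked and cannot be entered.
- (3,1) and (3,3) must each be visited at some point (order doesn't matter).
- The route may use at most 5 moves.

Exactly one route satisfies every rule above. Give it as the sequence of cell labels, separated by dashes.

(4,2) - (4,1) - (3,1) - (3,2) - (3,3) - (4,3)

Any route must reach (3,1) and (3,3) and still end at (4,3) within 5 moves, so the order of the required stops is forced.
Route from (4,2): left to (4,1), up to (3,1), 2× right (reaching (3,3)), down to (4,3) — 5 moves in all.
Check: all required cells visited; 5 ≤ 5 moves.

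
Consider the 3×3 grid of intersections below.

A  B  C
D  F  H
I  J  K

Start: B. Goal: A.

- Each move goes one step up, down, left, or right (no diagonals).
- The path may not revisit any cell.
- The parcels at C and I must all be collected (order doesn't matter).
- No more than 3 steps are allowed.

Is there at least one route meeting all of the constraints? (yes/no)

no

Even ignoring the no-revisit rule, getting from B to A, taking the cheapest ordering B → C → I → A needs at least 1 + 4 + 2 = 7 moves (Manhattan distance per leg), which exceeds the 3-move limit.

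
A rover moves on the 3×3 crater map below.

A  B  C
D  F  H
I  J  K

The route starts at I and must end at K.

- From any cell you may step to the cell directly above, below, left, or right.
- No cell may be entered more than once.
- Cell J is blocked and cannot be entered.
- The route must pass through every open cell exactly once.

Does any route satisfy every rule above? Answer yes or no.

no

Colour the cells like a checkerboard: each orthogonal step flips colour, so a Hamiltonian route alternates colours. Here there are 5 cells of one colour and 3 of the other, with start on the same colour as the goal — the counts and endpoints can't be arranged into an alternating sequence of length 8, so no Hamiltonian route exists.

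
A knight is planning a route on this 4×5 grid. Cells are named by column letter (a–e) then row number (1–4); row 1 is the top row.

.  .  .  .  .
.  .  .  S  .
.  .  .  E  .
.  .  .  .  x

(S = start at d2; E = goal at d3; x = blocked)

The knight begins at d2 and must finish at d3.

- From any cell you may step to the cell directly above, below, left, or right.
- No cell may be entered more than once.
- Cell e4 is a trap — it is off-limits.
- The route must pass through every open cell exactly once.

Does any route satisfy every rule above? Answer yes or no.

no

Colour the cells like a checkerboard: each orthogonal step flips colour, so a Hamiltonian route alternates colours. Here there are 10 cells of one colour and 9 of the other, with start on the opposite colour to the goal — the counts and endpoints can't be arranged into an alternating sequence of length 19, so no Hamiltonian route exists.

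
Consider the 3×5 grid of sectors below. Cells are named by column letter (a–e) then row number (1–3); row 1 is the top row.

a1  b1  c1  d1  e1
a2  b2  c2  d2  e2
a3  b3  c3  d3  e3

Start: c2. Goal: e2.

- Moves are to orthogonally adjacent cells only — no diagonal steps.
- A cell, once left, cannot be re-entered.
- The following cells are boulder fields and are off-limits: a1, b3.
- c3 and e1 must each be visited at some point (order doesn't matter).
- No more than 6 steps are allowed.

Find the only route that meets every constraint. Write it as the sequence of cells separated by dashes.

The 6-move cap with required stops at c3, e1 leaves no slack for detours.
Route from c2: down 1 to c3, right 1 to d3, up 2 to d1, right 1 to e1, down 1 to e2 — 6 moves in all.
Check: all required cells visited; 6 ≤ 6 moves.

c2 - c3 - d3 - d2 - d1 - e1 - e2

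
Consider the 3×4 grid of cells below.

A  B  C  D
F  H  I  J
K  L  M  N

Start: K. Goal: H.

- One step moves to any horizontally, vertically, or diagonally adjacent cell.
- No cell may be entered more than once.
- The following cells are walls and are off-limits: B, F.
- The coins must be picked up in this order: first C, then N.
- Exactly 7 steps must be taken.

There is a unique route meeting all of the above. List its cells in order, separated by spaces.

K L I C J N M H

The waypoints must appear in the order C, N, with no cell reused.
Route from K: right to L, up-right to I, up to C, down-right to J, down to N, left to M, up-left to H — 7 moves in all.
Check: order respected (C at step 3, N at step 5); 7 moves as required.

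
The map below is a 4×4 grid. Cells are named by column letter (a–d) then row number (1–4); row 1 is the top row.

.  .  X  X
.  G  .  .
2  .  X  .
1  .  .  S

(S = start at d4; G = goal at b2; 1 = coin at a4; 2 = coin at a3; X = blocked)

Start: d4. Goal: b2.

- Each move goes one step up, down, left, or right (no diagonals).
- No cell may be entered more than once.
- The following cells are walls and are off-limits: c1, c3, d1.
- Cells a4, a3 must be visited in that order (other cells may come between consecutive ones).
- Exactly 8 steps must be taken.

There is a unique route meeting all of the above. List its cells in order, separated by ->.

d4 -> c4 -> b4 -> a4 -> a3 -> a2 -> a1 -> b1 -> b2

The waypoints must appear in the order a4, a3, with no cell reused.
Route from d4: 3× left (reaching a4), 3× up (reaching a1), right to b1, down to b2 — 8 moves in all.
Check: order respected (1 at step 3, 2 at step 4); 8 moves as required.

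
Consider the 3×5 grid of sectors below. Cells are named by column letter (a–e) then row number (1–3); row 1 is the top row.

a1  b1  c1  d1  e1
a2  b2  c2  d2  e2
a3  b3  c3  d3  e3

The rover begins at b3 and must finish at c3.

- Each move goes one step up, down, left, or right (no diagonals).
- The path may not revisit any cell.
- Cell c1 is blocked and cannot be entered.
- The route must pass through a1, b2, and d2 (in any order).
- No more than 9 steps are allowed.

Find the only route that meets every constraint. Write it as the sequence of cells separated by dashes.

The budget equals the shortest possible length, so every move has to be on a shortest route through the required cells.
Route from b3: left to a3, 2× up (reaching a1), right to b1, down to b2, 2× right (reaching d2), down to d3, left to c3 — 9 moves in all.
Check: all required cells visited; 9 ≤ 9 moves.

b3 - a3 - a2 - a1 - b1 - b2 - c2 - d2 - d3 - c3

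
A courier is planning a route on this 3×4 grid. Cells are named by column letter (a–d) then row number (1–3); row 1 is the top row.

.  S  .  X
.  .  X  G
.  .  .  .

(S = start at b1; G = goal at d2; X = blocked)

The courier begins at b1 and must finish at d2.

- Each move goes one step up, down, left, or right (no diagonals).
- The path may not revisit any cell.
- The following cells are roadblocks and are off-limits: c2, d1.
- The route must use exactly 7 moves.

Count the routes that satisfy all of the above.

Need simple routes of exactly 7 moves from b1 to d2 (Manhattan distance 3, so 2 moves are spent on a detour and 2 undoing it).
Enumerating: b1 b2 a2 a3 b3 c3 d3 d2 | b1 a1 a2 a3 b3 c3 d3 d2 | b1 a1 a2 b2 b3 c3 d3 d2.
That gives 3 routes.

3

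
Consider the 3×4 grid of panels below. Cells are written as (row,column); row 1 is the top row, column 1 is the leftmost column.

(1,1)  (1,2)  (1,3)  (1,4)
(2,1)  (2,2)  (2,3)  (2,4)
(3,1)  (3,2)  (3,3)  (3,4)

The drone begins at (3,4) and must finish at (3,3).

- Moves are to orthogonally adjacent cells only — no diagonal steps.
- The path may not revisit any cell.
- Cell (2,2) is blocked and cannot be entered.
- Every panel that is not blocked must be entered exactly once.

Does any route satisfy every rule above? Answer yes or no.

no

Colour the cells like a checkerboard: each orthogonal step flips colour, so a Hamiltonian route alternates colours. Here there are 5 cells of one colour and 6 of the other, with start on the opposite colour to the goal — the counts and endpoints can't be arranged into an alternating sequence of length 11, so no Hamiltonian route exists.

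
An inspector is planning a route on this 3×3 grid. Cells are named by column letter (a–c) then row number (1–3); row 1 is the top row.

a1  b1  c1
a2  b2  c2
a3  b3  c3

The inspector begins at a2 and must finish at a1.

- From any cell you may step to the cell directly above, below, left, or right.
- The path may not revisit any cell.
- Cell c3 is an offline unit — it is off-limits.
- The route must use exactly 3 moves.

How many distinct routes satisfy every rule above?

Need simple routes of exactly 3 moves from a2 to a1 (Manhattan distance 1, so 1 moves are spent on a detour and 1 undoing it).
Enumerating: a2 b2 b1 a1.
That gives 1 route.

1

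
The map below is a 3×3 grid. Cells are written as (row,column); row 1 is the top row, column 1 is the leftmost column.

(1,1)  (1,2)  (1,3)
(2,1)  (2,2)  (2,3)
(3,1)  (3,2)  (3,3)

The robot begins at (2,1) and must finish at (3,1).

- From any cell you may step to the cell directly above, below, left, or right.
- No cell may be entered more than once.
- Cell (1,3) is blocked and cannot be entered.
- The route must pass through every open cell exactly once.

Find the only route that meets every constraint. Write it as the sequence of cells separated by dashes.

(2,1) - (1,1) - (1,2) - (2,2) - (2,3) - (3,3) - (3,2) - (3,1)

Need to visit all 8 open cells exactly once, starting at (2,1) and ending at (3,1).
Route from (2,1): up 1 to (1,1), right 1 to (1,2), down 1 to (2,2), right 1 to (2,3), down 1 to (3,3), left 2 to (3,1) — 7 moves in all.
Check: all 8 open cells covered.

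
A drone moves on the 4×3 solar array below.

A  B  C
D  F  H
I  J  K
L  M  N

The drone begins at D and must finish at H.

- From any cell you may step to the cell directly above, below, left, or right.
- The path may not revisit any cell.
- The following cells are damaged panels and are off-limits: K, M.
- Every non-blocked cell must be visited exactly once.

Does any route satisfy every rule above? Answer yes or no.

no

Cell L has only one open neighbour but is neither the start nor the goal, so a Hamiltonian route would have to both enter and leave it through the same neighbour — impossible without revisiting.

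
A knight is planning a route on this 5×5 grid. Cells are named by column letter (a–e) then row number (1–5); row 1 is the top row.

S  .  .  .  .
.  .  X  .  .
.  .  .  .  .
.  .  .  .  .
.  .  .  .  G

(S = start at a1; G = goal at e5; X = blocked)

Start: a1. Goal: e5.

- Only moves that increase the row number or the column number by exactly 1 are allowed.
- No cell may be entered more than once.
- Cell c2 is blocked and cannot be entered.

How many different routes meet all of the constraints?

A right/down-only route from a1 to e5 makes exactly 4 down-moves and 4 right-moves in some order.
With no other constraints that would be C(8,4) = 70 routes.
Subtract routes through each blocked cell (inclusion–exclusion for overlaps): − through c2: 30 → 40.
That gives 40 routes.

40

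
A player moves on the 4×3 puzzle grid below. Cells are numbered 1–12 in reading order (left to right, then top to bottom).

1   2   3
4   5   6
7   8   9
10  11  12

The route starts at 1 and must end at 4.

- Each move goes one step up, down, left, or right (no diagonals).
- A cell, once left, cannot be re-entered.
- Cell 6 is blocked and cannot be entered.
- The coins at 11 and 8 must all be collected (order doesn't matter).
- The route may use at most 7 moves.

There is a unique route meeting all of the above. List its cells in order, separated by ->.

1 -> 2 -> 5 -> 8 -> 11 -> 10 -> 7 -> 4

Any route must reach 11 and 8 and still end at 4 within 7 moves, so the order of the required stops is forced.
Route from 1: right to 2, 3× down (reaching 11), left to 10, 2× up (reaching 4) — 7 moves in all.
Check: all required cells visited; 7 ≤ 7 moves.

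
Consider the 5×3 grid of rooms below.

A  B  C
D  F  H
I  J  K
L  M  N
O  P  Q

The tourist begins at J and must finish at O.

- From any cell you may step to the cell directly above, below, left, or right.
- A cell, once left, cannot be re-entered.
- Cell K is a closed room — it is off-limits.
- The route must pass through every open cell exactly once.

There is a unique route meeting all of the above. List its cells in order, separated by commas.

J, F, H, C, B, A, D, I, L, M, N, Q, P, O

Need to visit all 14 open cells exactly once, starting at J and ending at O.
Cell N has only two open neighbours (Q and M), so the path must pass straight through it: one of those is the cell it's entered from and the other is where it exits.
Route from J: up to F, right to H, up to C, 2× left (reaching A), 3× down (reaching L), 2× right (reaching N), down to Q, 2× left (reaching O) — 13 moves in all.
Check: all 14 open cells covered.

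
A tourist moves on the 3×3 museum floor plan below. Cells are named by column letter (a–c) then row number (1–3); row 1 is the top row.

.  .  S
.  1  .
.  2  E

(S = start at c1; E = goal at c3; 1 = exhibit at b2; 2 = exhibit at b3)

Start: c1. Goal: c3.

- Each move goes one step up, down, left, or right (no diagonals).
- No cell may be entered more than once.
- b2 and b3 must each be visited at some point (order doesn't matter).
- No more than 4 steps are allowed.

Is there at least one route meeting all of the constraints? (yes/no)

One route that works: c1 → c2 → b2 → b3 → c3.

yes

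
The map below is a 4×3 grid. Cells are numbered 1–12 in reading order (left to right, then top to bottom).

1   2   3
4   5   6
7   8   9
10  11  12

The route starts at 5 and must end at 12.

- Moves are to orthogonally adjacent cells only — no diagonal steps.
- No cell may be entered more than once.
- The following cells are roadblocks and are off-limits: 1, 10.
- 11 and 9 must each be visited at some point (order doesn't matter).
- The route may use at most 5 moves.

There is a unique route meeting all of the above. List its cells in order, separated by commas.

Any route must reach 11 and 9 and still end at 12 within 5 moves, so the order of the required stops is forced.
Route from 5: right 1 to 6, down 1 to 9, left 1 to 8, down 1 to 11, right 1 to 12 — 5 moves in all.
Check: all required cells visited; 5 ≤ 5 moves.

5, 6, 9, 8, 11, 12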